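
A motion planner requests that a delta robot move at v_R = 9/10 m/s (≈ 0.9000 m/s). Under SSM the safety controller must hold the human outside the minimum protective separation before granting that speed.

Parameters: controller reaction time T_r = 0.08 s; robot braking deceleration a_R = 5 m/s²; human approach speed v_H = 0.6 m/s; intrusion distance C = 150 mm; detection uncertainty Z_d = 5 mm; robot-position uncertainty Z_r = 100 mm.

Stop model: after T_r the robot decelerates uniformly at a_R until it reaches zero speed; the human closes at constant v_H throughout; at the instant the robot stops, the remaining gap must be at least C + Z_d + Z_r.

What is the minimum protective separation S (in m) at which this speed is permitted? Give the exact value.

S_min = 141/250 m = 0.5640 m

T_s = v_R/a_R = (9/10)/5 = 0.1800 s
robot in T_r: 0.9000·0.0800 = 0.0720 m
robot covers 0.9000·0.1800 − ½·5.0000·0.1800² = 0.0810 m while stopping
human over T_r+T_s: 0.6000·(0.0800+0.1800) = 0.1560 m
residual clearance needed = 0.1500+0.0050+0.1000 = 0.2550 m
S_min ≈ 0.0720+0.0810+0.1560+0.2550  ⇒  S_min = 141/250 m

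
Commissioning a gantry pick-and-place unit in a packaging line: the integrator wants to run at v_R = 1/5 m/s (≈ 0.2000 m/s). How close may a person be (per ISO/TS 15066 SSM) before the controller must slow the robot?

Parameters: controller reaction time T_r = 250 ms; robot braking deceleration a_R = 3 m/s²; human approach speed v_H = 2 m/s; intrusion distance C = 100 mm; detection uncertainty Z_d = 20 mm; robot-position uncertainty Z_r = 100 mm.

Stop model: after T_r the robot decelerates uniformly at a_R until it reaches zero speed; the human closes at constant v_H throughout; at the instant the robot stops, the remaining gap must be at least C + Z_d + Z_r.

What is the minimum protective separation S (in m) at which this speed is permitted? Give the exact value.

S_min = 91/100 m = 0.9100 m

braking lasts T_s = (1/5)/3 = 0.0667 s
robot covers v_R·T_r = 0.2000·0.2500 = 0.0500 m before braking
braking distance = 0.2000²/(2·3.0000) = 0.0067 m
human over T_r+T_s: 2.0000·(0.2500+0.0667) = 0.6333 m
margins: 0.1000+0.0200+0.1000 = 0.2200 m
S_min ≈ 0.0500+0.0067+0.6333+0.2200  ⇒  S_min = 91/100 m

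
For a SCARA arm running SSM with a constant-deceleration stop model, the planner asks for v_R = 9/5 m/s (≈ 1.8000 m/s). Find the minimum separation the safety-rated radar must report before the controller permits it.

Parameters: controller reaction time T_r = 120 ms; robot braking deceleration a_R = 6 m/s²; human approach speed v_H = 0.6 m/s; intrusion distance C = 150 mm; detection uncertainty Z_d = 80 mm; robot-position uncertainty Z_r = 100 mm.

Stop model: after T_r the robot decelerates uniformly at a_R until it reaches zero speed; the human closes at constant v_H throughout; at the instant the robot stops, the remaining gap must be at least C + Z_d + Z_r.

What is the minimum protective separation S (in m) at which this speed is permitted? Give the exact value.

S_min = 267/250 m = 1.0680 m

T_s = v_R/a_R = (9/5)/6 = 0.3000 s
robot covers v_R·T_r = 1.8000·0.1200 = 0.2160 m before braking
robot covers 1.8000·0.3000 − ½·6.0000·0.3000² = 0.2700 m while stopping
person approaches 0.6000·(0.1200+0.3000) = 0.2520 m
C+Z_d+Z_r = 0.1500+0.0800+0.1000 = 0.3300 m
S_min ≈ 0.2160+0.2700+0.2520+0.3300  ⇒  S_min = 267/250 m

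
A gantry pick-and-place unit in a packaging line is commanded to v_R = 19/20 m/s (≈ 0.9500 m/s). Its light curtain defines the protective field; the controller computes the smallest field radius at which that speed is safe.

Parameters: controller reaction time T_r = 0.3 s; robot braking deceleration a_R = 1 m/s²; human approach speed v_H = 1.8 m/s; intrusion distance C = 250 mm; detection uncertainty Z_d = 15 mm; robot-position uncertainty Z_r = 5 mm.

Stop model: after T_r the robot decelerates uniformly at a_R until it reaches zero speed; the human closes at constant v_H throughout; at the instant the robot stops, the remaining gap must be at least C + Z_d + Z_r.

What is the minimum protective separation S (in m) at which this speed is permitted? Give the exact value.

braking lasts T_s = (19/20)/1 = 0.9500 s
robot covers v_R·T_r = 0.9500·0.3000 = 0.2850 m before braking
robot under decel: 0.9500²/(2·1.0000) = 0.4512 m
human closes 1.8000·1.2500 = 2.2500 m
margins: 0.2500+0.0150+0.0050 = 0.2700 m
S_min ≈ 0.2850+0.4512+2.2500+0.2700  ⇒  S_min = 521/160 m

S_min = 521/160 m = 3.2563 m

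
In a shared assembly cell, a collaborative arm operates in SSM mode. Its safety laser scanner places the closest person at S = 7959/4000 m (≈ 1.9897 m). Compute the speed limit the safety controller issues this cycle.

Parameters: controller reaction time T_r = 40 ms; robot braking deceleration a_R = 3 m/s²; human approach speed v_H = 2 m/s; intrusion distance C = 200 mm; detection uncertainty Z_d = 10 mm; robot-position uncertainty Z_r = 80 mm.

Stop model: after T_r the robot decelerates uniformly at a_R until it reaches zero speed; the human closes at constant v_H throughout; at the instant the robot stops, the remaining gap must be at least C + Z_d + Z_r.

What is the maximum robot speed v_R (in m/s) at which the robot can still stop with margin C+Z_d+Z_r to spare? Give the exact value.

v_R_max = 33/20 m/s = 1.6500 m/s

collect terms ⇒ (1/6)·v_R² + (53/75)·v_R + (-6479/4000) = 0
  disc = (53/75)² − 4·(1/6)·(-6479/4000) = 142129/90000 ; √disc = 377/300
  v_R = (−(53/75) + 377/300) / (2·(1/6)) = 33/20 m/s
check:
stop time T_s = (33/20)/3 = 0.5500 s
robot covers v_R·T_r = 1.6500·0.0400 = 0.0660 m before braking
robot covers 1.6500·0.5500 − ½·3.0000·0.5500² = 0.4537 m while stopping
person approaches 2.0000·(0.0400+0.5500) = 1.1800 m
C+Z_d+Z_r = 0.2000+0.0100+0.0800 = 0.2900 m
sum ≈ 0.0660+0.4537+1.1800+0.2900 ≈ 1.9897 m = S ✓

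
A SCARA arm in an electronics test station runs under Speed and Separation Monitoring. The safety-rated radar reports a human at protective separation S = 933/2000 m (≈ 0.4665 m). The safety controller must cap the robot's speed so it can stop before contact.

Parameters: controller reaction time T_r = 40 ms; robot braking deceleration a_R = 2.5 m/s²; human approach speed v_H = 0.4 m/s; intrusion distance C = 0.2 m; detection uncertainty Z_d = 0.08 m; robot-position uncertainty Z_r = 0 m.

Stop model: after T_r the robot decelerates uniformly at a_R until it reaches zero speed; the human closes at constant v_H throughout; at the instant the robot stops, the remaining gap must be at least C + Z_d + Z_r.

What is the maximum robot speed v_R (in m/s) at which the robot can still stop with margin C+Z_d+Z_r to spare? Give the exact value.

v_R_max = 11/20 m/s = 0.5500 m/s

quadratic (1/5)·v² + (1/5)·v + (-341/2000) = 0
  disc = (1/5)² − 4·(1/5)·(-341/2000) = 441/2500 ; √disc = 21/50
  v_R = (−(1/5) + 21/50) / (2·(1/5)) = 11/20 m/s
check:
T_s = v_R/a_R = (11/20)/(5/2) = 0.2200 s
robot in T_r: 0.5500·0.0400 = 0.0220 m
robot under decel: 0.5500²/(2·2.5000) = 0.0605 m
human closes 0.4000·0.2600 = 0.1040 m
C+Z_d+Z_r = 0.2000+0.0800+0.0000 = 0.2800 m
sum ≈ 0.0220+0.0605+0.1040+0.2800 ≈ 0.4665 m = S ✓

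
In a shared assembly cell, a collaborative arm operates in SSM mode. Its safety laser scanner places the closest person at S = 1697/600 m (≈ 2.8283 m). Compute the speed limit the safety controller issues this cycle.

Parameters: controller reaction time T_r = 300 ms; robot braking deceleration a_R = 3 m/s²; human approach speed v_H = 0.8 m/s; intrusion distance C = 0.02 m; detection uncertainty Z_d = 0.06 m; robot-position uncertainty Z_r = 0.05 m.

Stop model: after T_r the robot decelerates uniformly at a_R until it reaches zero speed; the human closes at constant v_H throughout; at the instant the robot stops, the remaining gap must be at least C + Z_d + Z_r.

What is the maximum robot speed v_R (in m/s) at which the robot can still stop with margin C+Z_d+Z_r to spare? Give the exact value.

quadratic (1/6)·v² + (17/30)·v + (-59/24) = 0
  disc = (17/30)² − 4·(1/6)·(-59/24) = 49/25 ; √disc = 7/5
  v_R = (−(17/30) + 7/5) / (2·(1/6)) = 5/2 m/s
check:
T_s = v_R/a_R = (5/2)/3 = 0.8333 s
reaction-phase robot travel = 2.5000·0.3000 = 0.7500 m
robot under decel: 2.5000²/(2·3.0000) = 1.0417 m
person approaches 0.8000·(0.3000+0.8333) = 0.9067 m
C+Z_d+Z_r = 0.0200+0.0600+0.0500 = 0.1300 m
sum ≈ 0.7500+1.0417+0.9067+0.1300 ≈ 2.8283 m = S ✓

v_R_max = 5/2 m/s = 2.5000 m/s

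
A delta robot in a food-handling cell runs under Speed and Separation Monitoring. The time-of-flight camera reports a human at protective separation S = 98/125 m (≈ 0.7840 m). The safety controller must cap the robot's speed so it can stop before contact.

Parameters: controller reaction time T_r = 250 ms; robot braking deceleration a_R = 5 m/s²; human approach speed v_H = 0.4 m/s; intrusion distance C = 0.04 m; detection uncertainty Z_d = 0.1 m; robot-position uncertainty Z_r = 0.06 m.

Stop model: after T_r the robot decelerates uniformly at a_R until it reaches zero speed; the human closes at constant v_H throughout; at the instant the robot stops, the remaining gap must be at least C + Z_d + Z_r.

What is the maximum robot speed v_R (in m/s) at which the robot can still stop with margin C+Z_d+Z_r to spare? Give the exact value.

v_R_max = 11/10 m/s = 1.1000 m/s

collect terms ⇒ (1/10)·v_R² + (33/100)·v_R + (-121/250) = 0
  disc = (33/100)² − 4·(1/10)·(-121/250) = 121/400 ; √disc = 11/20
  v_R = (−(33/100) + 11/20) / (2·(1/10)) = 11/10 m/s
check:
stop time T_s = (11/10)/5 = 0.2200 s
reaction-phase robot travel = 1.1000·0.2500 = 0.2750 m
robot under decel: 1.1000²/(2·5.0000) = 0.1210 m
person approaches 0.4000·(0.2500+0.2200) = 0.1880 m
C+Z_d+Z_r = 0.0400+0.1000+0.0600 = 0.2000 m
sum ≈ 0.2750+0.1210+0.1880+0.2000 ≈ 0.7840 m = S ✓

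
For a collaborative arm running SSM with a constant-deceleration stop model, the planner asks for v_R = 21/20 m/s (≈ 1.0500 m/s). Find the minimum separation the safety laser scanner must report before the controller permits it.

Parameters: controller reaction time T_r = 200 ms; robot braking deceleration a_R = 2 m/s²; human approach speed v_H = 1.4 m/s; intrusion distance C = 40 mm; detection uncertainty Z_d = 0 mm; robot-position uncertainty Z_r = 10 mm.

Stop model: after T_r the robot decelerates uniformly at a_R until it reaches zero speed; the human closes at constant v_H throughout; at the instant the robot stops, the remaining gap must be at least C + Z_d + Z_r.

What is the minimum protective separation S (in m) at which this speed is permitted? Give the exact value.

S_min = 2481/1600 m = 1.5506 m

stop time T_s = (21/20)/2 = 0.5250 s
robot covers v_R·T_r = 1.0500·0.2000 = 0.2100 m before braking
braking distance = 1.0500²/(2·2.0000) = 0.2756 m
person approaches 1.4000·(0.2000+0.5250) = 1.0150 m
C+Z_d+Z_r = 0.0400+0.0000+0.0100 = 0.0500 m
S_min ≈ 0.2100+0.2756+1.0150+0.0500  ⇒  S_min = 2481/1600 m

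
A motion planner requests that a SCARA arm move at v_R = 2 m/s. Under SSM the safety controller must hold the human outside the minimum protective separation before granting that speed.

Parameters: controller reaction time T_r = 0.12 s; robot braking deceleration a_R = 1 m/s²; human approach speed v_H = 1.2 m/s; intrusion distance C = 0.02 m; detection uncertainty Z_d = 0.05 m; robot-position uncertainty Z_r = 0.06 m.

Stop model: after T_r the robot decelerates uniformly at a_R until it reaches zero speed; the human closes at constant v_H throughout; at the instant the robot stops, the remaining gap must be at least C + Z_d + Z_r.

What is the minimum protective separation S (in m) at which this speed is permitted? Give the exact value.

S_min = 2457/500 m = 4.9140 m

braking lasts T_s = 2/1 = 2.0000 s
reaction-phase robot travel = 2.0000·0.1200 = 0.2400 m
robot covers 2.0000·2.0000 − ½·1.0000·2.0000² = 2.0000 m while stopping
person approaches 1.2000·(0.1200+2.0000) = 2.5440 m
C+Z_d+Z_r = 0.0200+0.0500+0.0600 = 0.1300 m
S_min ≈ 0.2400+2.0000+2.5440+0.1300  ⇒  S_min = 2457/500 m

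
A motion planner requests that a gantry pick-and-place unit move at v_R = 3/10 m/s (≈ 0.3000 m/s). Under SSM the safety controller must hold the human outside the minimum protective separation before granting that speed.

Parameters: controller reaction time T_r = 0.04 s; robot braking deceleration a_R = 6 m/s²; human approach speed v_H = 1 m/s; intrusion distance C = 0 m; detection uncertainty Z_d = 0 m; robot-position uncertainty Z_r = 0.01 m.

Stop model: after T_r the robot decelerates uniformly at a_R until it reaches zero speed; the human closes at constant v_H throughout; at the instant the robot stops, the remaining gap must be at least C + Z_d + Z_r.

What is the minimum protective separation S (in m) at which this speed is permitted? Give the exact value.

S_min = 239/2000 m = 0.1195 m

T_s = v_R/a_R = (3/10)/6 = 0.0500 s
robot covers v_R·T_r = 0.3000·0.0400 = 0.0120 m before braking
braking distance = 0.3000²/(2·6.0000) = 0.0075 m
human closes 1.0000·0.0900 = 0.0900 m
C+Z_d+Z_r = 0.0000+0.0000+0.0100 = 0.0100 m
S_min ≈ 0.0120+0.0075+0.0900+0.0100  ⇒  S_min = 239/2000 m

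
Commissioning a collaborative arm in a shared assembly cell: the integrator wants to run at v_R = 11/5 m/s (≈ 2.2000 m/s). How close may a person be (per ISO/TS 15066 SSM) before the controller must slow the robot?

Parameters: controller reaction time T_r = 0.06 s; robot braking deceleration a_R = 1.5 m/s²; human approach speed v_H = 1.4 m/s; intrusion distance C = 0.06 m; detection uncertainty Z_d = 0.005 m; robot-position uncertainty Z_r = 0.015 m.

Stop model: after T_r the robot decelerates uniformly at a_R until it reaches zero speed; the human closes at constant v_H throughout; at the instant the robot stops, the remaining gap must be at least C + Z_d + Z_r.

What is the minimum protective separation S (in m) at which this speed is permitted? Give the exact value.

T_s = v_R/a_R = (11/5)/(3/2) = 1.4667 s
reaction-phase robot travel = 2.2000·0.0600 = 0.1320 m
robot under decel: 2.2000²/(2·1.5000) = 1.6133 m
human over T_r+T_s: 1.4000·(0.0600+1.4667) = 2.1373 m
margins: 0.0600+0.0050+0.0150 = 0.0800 m
S_min ≈ 0.1320+1.6133+2.1373+0.0800  ⇒  S_min = 1486/375 m

S_min = 1486/375 m = 3.9627 m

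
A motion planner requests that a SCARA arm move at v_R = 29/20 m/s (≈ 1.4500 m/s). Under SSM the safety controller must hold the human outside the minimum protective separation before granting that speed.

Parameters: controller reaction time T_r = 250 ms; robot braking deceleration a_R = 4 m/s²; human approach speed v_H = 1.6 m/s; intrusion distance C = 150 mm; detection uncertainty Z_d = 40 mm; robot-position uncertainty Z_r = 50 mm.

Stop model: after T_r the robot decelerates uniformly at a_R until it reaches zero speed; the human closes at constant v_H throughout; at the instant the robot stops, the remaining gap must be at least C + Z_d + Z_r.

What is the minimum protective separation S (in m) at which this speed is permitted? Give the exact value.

stop time T_s = (29/20)/4 = 0.3625 s
robot covers v_R·T_r = 1.4500·0.2500 = 0.3625 m before braking
robot under decel: 1.4500²/(2·4.0000) = 0.2628 m
human over T_r+T_s: 1.6000·(0.2500+0.3625) = 0.9800 m
margins: 0.1500+0.0400+0.0500 = 0.2400 m
S_min ≈ 0.3625+0.2628+0.9800+0.2400  ⇒  S_min = 1181/640 m

S_min = 1181/640 m = 1.8453 m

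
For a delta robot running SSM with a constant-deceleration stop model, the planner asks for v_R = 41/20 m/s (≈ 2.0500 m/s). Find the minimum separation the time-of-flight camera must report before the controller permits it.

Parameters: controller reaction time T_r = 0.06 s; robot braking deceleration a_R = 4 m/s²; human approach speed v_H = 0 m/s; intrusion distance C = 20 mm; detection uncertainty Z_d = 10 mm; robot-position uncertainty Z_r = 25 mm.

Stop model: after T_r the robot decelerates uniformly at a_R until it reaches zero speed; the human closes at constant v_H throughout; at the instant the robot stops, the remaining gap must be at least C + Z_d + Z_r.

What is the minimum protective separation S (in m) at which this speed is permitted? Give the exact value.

braking lasts T_s = (41/20)/4 = 0.5125 s
robot covers v_R·T_r = 2.0500·0.0600 = 0.1230 m before braking
robot covers 2.0500·0.5125 − ½·4.0000·0.5125² = 0.5253 m while stopping
human over T_r+T_s: 0.0000·(0.0600+0.5125) = 0.0000 m
margins: 0.0200+0.0100+0.0250 = 0.0550 m
S_min ≈ 0.1230+0.5253+0.0000+0.0550  ⇒  S_min = 11253/16000 m

S_min = 11253/16000 m = 0.7033 m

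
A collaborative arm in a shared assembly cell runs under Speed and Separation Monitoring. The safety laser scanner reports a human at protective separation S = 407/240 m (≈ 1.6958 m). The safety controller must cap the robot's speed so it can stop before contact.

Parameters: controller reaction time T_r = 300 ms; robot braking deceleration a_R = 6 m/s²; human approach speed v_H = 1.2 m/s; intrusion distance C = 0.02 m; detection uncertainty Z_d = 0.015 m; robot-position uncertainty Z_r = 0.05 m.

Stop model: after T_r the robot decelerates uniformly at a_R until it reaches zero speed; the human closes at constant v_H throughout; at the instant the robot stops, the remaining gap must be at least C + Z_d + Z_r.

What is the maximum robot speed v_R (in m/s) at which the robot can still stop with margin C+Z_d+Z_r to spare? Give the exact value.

at the boundary: (1/12)·v² + (1/2)·v + (-1501/1200) = 0
  disc = (1/2)² − 4·(1/12)·(-1501/1200) = 2401/3600 ; √disc = 49/60
  v_R = (−(1/2) + 49/60) / (2·(1/12)) = 19/10 m/s
check:
T_s = v_R/a_R = (19/10)/6 = 0.3167 s
robot in T_r: 1.9000·0.3000 = 0.5700 m
robot covers 1.9000·0.3167 − ½·6.0000·0.3167² = 0.3008 m while stopping
human over T_r+T_s: 1.2000·(0.3000+0.3167) = 0.7400 m
margins: 0.0200+0.0150+0.0500 = 0.0850 m
sum ≈ 0.5700+0.3008+0.7400+0.0850 ≈ 1.6958 m = S ✓

v_R_max = 19/10 m/s = 1.9000 m/s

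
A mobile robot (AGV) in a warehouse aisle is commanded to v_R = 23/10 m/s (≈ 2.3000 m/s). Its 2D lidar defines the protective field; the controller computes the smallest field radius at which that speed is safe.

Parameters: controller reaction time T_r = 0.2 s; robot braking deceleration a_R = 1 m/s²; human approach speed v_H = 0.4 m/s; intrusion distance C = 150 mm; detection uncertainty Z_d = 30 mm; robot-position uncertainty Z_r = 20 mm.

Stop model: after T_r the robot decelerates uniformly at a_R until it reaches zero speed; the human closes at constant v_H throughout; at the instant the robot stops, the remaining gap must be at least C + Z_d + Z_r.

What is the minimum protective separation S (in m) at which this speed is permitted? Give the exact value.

S_min = 861/200 m = 4.3050 m

T_s = v_R/a_R = (23/10)/1 = 2.3000 s
reaction-phase robot travel = 2.3000·0.2000 = 0.4600 m
robot covers 2.3000·2.3000 − ½·1.0000·2.3000² = 2.6450 m while stopping
human over T_r+T_s: 0.4000·(0.2000+2.3000) = 1.0000 m
residual clearance needed = 0.1500+0.0300+0.0200 = 0.2000 m
S_min ≈ 0.4600+2.6450+1.0000+0.2000  ⇒  S_min = 861/200 m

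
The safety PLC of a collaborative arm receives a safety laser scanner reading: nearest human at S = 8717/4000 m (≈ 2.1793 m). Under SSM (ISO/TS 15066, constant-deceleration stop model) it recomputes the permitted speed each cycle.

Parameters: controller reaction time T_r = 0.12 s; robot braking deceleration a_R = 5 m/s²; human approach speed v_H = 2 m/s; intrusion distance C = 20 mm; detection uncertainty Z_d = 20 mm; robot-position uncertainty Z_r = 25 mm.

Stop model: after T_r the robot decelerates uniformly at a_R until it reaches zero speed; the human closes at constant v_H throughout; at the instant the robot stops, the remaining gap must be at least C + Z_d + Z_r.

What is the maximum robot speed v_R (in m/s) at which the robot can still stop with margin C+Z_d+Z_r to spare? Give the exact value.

collect terms ⇒ (1/10)·v_R² + (13/25)·v_R + (-7497/4000) = 0
  disc = (13/25)² − 4·(1/10)·(-7497/4000) = 10201/10000 ; √disc = 101/100
  v_R = (−(13/25) + 101/100) / (2·(1/10)) = 49/20 m/s
check:
stop time T_s = (49/20)/5 = 0.4900 s
robot in T_r: 2.4500·0.1200 = 0.2940 m
braking distance = 2.4500²/(2·5.0000) = 0.6002 m
human over T_r+T_s: 2.0000·(0.1200+0.4900) = 1.2200 m
residual clearance needed = 0.0200+0.0200+0.0250 = 0.0650 m
sum ≈ 0.2940+0.6002+1.2200+0.0650 ≈ 2.1793 m = S ✓

v_R_max = 49/20 m/s = 2.4500 m/s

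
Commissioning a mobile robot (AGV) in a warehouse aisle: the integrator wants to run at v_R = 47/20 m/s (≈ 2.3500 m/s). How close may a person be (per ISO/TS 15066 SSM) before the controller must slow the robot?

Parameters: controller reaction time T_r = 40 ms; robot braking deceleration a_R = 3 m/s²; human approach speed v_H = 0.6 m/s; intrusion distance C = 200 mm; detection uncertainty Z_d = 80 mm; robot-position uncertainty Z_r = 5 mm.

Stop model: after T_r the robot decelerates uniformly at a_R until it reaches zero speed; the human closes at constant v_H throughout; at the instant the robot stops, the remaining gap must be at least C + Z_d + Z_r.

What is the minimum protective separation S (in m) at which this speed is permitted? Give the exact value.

S_min = 21521/12000 m = 1.7934 m

braking lasts T_s = (47/20)/3 = 0.7833 s
robot covers v_R·T_r = 2.3500·0.0400 = 0.0940 m before braking
robot under decel: 2.3500²/(2·3.0000) = 0.9204 m
person approaches 0.6000·(0.0400+0.7833) = 0.4940 m
margins: 0.2000+0.0800+0.0050 = 0.2850 m
S_min ≈ 0.0940+0.9204+0.4940+0.2850  ⇒  S_min = 21521/12000 m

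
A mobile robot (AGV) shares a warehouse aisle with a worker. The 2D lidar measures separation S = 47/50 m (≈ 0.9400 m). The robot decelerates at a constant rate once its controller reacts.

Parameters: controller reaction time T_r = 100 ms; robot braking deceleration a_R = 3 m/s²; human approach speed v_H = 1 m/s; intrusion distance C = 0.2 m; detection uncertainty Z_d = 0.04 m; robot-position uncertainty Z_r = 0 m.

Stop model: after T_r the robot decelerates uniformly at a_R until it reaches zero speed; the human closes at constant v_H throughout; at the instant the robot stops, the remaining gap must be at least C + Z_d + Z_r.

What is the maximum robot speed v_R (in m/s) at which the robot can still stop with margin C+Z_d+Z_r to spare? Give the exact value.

at the boundary: (1/6)·v² + (13/30)·v + (-3/5) = 0
  disc = (13/30)² − 4·(1/6)·(-3/5) = 529/900 ; √disc = 23/30
  v_R = (−(13/30) + 23/30) / (2·(1/6)) = 1 m/s
check:
braking lasts T_s = 1/3 = 0.3333 s
reaction-phase robot travel = 1.0000·0.1000 = 0.1000 m
braking distance = 1.0000²/(2·3.0000) = 0.1667 m
human over T_r+T_s: 1.0000·(0.1000+0.3333) = 0.4333 m
C+Z_d+Z_r = 0.2000+0.0400+0.0000 = 0.2400 m
sum ≈ 0.1000+0.1667+0.4333+0.2400 ≈ 0.9400 m = S ✓

v_R_max = 1 m/s = 1.0000 m/s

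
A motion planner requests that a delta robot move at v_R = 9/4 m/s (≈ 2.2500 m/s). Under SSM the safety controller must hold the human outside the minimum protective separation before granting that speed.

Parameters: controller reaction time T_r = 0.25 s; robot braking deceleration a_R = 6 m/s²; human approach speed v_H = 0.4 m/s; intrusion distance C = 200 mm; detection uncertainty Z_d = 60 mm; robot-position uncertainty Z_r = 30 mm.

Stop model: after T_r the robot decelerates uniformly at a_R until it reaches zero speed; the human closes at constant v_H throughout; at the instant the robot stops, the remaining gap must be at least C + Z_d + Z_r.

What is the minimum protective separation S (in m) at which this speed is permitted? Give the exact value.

S_min = 2439/1600 m = 1.5244 m

T_s = v_R/a_R = (9/4)/6 = 0.3750 s
reaction-phase robot travel = 2.2500·0.2500 = 0.5625 m
robot under decel: 2.2500²/(2·6.0000) = 0.4219 m
human over T_r+T_s: 0.4000·(0.2500+0.3750) = 0.2500 m
margins: 0.2000+0.0600+0.0300 = 0.2900 m
S_min ≈ 0.5625+0.4219+0.2500+0.2900  ⇒  S_min = 2439/1600 m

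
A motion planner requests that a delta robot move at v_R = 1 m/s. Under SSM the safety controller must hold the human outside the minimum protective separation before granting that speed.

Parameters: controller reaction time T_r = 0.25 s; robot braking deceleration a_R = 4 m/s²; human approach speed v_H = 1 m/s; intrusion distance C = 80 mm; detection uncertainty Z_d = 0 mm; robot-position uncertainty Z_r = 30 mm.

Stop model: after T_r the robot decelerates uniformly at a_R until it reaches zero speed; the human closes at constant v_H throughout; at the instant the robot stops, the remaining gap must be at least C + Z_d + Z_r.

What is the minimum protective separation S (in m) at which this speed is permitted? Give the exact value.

S_min = 197/200 m = 0.9850 m

stop time T_s = 1/4 = 0.2500 s
reaction-phase robot travel = 1.0000·0.2500 = 0.2500 m
robot under decel: 1.0000²/(2·4.0000) = 0.1250 m
human over T_r+T_s: 1.0000·(0.2500+0.2500) = 0.5000 m
margins: 0.0800+0.0000+0.0300 = 0.1100 m
S_min ≈ 0.2500+0.1250+0.5000+0.1100  ⇒  S_min = 197/200 m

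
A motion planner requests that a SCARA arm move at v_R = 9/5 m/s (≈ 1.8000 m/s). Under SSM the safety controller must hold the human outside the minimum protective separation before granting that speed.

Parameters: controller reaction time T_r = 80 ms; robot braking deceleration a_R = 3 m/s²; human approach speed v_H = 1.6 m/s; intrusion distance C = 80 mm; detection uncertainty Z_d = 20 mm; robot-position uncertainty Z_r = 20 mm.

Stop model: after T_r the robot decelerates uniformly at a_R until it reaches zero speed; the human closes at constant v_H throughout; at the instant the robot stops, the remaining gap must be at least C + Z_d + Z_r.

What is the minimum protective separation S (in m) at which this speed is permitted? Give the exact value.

T_s = v_R/a_R = (9/5)/3 = 0.6000 s
robot covers v_R·T_r = 1.8000·0.0800 = 0.1440 m before braking
robot covers 1.8000·0.6000 − ½·3.0000·0.6000² = 0.5400 m while stopping
human over T_r+T_s: 1.6000·(0.0800+0.6000) = 1.0880 m
margins: 0.0800+0.0200+0.0200 = 0.1200 m
S_min ≈ 0.1440+0.5400+1.0880+0.1200  ⇒  S_min = 473/250 m

S_min = 473/250 m = 1.8920 m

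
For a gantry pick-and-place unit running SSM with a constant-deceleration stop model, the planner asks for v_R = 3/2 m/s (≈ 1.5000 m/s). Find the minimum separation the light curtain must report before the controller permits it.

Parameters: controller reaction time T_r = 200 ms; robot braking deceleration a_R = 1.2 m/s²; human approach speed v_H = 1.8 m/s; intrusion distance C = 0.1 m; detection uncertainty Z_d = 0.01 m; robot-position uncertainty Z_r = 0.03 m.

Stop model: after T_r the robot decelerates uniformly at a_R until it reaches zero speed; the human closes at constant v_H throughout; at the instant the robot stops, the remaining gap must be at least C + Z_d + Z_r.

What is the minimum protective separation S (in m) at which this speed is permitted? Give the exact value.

S_min = 319/80 m = 3.9875 m

T_s = v_R/a_R = (3/2)/(6/5) = 1.2500 s
robot in T_r: 1.5000·0.2000 = 0.3000 m
robot under decel: 1.5000²/(2·1.2000) = 0.9375 m
human over T_r+T_s: 1.8000·(0.2000+1.2500) = 2.6100 m
residual clearance needed = 0.1000+0.0100+0.0300 = 0.1400 m
S_min ≈ 0.3000+0.9375+2.6100+0.1400  ⇒  S_min = 319/80 m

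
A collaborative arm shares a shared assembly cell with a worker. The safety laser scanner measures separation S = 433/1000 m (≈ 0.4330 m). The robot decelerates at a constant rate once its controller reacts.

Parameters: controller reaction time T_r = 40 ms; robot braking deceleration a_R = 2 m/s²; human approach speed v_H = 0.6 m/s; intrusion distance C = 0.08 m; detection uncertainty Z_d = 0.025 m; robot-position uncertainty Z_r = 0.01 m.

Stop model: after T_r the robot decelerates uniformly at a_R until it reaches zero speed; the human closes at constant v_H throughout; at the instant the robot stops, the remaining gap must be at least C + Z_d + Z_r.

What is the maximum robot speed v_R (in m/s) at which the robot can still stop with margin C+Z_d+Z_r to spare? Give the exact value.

v_R_max = 3/5 m/s = 0.6000 m/s

collect terms ⇒ (1/4)·v_R² + (17/50)·v_R + (-147/500) = 0
  disc = (17/50)² − 4·(1/4)·(-147/500) = 256/625 ; √disc = 16/25
  v_R = (−(17/50) + 16/25) / (2·(1/4)) = 3/5 m/s
check:
T_s = v_R/a_R = (3/5)/2 = 0.3000 s
reaction-phase robot travel = 0.6000·0.0400 = 0.0240 m
braking distance = 0.6000²/(2·2.0000) = 0.0900 m
human over T_r+T_s: 0.6000·(0.0400+0.3000) = 0.2040 m
C+Z_d+Z_r = 0.0800+0.0250+0.0100 = 0.1150 m
sum ≈ 0.0240+0.0900+0.2040+0.1150 ≈ 0.4330 m = S ✓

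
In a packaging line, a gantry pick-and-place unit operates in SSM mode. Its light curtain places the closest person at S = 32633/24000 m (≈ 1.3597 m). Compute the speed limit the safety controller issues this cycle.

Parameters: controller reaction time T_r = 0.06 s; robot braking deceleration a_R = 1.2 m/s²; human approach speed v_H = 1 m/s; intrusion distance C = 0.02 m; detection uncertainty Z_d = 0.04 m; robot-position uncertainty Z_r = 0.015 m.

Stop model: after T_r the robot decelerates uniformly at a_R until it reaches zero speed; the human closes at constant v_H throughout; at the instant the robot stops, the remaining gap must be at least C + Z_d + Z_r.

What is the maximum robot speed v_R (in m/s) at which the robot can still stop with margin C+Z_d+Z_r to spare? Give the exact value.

quadratic (5/12)·v² + (67/75)·v + (-29393/24000) = 0
  disc = (67/75)² − 4·(5/12)·(-29393/24000) = 113569/40000 ; √disc = 337/200
  v_R = (−(67/75) + 337/200) / (2·(5/12)) = 19/20 m/s
check:
T_s = v_R/a_R = (19/20)/(6/5) = 0.7917 s
reaction-phase robot travel = 0.9500·0.0600 = 0.0570 m
braking distance = 0.9500²/(2·1.2000) = 0.3760 m
person approaches 1.0000·(0.0600+0.7917) = 0.8517 m
C+Z_d+Z_r = 0.0200+0.0400+0.0150 = 0.0750 m
sum ≈ 0.0570+0.3760+0.8517+0.0750 ≈ 1.3597 m = S ✓

v_R_max = 19/20 m/s = 0.9500 m/s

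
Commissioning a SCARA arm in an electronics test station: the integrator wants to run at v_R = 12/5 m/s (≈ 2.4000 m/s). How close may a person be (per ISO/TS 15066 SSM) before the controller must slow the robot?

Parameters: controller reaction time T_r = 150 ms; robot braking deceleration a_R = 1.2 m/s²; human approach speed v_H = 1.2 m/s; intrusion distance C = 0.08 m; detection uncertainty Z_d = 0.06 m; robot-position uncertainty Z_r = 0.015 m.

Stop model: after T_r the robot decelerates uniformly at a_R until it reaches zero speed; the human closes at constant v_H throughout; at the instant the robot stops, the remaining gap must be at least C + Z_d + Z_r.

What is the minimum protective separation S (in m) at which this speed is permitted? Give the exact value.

S_min = 1099/200 m = 5.4950 m

stop time T_s = (12/5)/(6/5) = 2.0000 s
robot covers v_R·T_r = 2.4000·0.1500 = 0.3600 m before braking
braking distance = 2.4000²/(2·1.2000) = 2.4000 m
human over T_r+T_s: 1.2000·(0.1500+2.0000) = 2.5800 m
residual clearance needed = 0.0800+0.0600+0.0150 = 0.1550 m
S_min ≈ 0.3600+2.4000+2.5800+0.1550  ⇒  S_min = 1099/200 m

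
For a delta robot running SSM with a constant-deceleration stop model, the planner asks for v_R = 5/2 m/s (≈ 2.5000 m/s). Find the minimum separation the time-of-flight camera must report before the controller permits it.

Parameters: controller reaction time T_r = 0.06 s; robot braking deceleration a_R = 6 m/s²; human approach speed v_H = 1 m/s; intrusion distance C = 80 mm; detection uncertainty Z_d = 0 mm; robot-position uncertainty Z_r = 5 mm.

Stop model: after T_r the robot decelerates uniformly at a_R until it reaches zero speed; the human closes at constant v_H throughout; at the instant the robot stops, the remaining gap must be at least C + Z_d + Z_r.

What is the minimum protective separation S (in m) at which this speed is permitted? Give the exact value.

S_min = 493/400 m = 1.2325 m

T_s = v_R/a_R = (5/2)/6 = 0.4167 s
reaction-phase robot travel = 2.5000·0.0600 = 0.1500 m
robot covers 2.5000·0.4167 − ½·6.0000·0.4167² = 0.5208 m while stopping
human over T_r+T_s: 1.0000·(0.0600+0.4167) = 0.4767 m
C+Z_d+Z_r = 0.0800+0.0000+0.0050 = 0.0850 m
S_min ≈ 0.1500+0.5208+0.4767+0.0850  ⇒  S_min = 493/400 m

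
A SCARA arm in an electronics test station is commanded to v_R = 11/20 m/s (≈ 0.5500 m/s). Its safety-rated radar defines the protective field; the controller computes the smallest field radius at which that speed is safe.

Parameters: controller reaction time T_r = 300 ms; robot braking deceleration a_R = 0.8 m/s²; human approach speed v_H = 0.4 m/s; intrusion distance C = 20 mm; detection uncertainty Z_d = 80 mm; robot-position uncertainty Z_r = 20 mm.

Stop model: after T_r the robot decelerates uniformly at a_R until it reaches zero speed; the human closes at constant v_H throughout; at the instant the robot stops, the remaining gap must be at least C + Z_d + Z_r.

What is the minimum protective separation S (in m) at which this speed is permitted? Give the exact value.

T_s = v_R/a_R = (11/20)/(4/5) = 0.6875 s
robot in T_r: 0.5500·0.3000 = 0.1650 m
braking distance = 0.5500²/(2·0.8000) = 0.1891 m
human over T_r+T_s: 0.4000·(0.3000+0.6875) = 0.3950 m
residual clearance needed = 0.0200+0.0800+0.0200 = 0.1200 m
S_min ≈ 0.1650+0.1891+0.3950+0.1200  ⇒  S_min = 2781/3200 m

S_min = 2781/3200 m = 0.8691 m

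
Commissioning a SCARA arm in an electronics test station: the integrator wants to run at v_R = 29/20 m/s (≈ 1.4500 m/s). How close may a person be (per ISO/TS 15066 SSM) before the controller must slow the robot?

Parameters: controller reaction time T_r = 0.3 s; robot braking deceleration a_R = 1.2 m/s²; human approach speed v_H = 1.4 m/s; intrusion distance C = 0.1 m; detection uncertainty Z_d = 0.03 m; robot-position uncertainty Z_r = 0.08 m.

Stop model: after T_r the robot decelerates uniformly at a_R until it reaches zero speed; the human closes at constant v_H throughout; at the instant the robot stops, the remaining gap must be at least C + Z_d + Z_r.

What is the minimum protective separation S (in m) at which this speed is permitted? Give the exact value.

braking lasts T_s = (29/20)/(6/5) = 1.2083 s
robot in T_r: 1.4500·0.3000 = 0.4350 m
robot under decel: 1.4500²/(2·1.2000) = 0.8760 m
person approaches 1.4000·(0.3000+1.2083) = 2.1117 m
C+Z_d+Z_r = 0.1000+0.0300+0.0800 = 0.2100 m
S_min ≈ 0.4350+0.8760+2.1117+0.2100  ⇒  S_min = 17437/4800 m

S_min = 17437/4800 m = 3.6327 m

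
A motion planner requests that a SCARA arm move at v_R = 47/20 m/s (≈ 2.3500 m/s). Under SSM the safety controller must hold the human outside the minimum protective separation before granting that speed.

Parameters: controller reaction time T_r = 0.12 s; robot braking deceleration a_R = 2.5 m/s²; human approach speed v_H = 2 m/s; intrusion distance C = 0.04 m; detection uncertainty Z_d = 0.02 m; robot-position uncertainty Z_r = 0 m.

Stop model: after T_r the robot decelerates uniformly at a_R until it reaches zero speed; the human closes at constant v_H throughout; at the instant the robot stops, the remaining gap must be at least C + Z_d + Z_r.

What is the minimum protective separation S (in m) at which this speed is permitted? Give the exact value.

braking lasts T_s = (47/20)/(5/2) = 0.9400 s
reaction-phase robot travel = 2.3500·0.1200 = 0.2820 m
robot under decel: 2.3500²/(2·2.5000) = 1.1045 m
human closes 2.0000·1.0600 = 2.1200 m
C+Z_d+Z_r = 0.0400+0.0200+0.0000 = 0.0600 m
S_min ≈ 0.2820+1.1045+2.1200+0.0600  ⇒  S_min = 7133/2000 m

S_min = 7133/2000 m = 3.5665 m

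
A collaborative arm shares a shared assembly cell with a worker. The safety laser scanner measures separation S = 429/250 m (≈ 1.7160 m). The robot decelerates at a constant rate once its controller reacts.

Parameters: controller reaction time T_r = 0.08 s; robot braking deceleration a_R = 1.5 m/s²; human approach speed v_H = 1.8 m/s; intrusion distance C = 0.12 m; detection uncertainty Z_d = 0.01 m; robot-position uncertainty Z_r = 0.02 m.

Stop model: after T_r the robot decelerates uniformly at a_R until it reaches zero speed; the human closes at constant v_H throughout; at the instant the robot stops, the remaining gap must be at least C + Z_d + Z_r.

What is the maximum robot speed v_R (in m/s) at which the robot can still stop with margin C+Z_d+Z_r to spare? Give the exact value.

quadratic (1/3)·v² + (32/25)·v + (-711/500) = 0
  disc = (32/25)² − 4·(1/3)·(-711/500) = 2209/625 ; √disc = 47/25
  v_R = (−(32/25) + 47/25) / (2·(1/3)) = 9/10 m/s
check:
stop time T_s = (9/10)/(3/2) = 0.6000 s
robot covers v_R·T_r = 0.9000·0.0800 = 0.0720 m before braking
robot under decel: 0.9000²/(2·1.5000) = 0.2700 m
human over T_r+T_s: 1.8000·(0.0800+0.6000) = 1.2240 m
residual clearance needed = 0.1200+0.0100+0.0200 = 0.1500 m
sum ≈ 0.0720+0.2700+1.2240+0.1500 ≈ 1.7160 m = S ✓

v_R_max = 9/10 m/s = 0.9000 m/s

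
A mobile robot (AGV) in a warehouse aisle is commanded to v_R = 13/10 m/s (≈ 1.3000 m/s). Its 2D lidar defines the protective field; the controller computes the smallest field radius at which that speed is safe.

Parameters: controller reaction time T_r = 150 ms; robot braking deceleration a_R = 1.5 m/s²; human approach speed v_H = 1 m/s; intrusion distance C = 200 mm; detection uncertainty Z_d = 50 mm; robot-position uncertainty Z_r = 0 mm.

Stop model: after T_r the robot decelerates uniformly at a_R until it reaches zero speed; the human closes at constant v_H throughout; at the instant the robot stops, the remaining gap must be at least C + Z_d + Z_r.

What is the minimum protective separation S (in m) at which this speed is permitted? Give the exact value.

T_s = v_R/a_R = (13/10)/(3/2) = 0.8667 s
robot in T_r: 1.3000·0.1500 = 0.1950 m
robot under decel: 1.3000²/(2·1.5000) = 0.5633 m
human over T_r+T_s: 1.0000·(0.1500+0.8667) = 1.0167 m
C+Z_d+Z_r = 0.2000+0.0500+0.0000 = 0.2500 m
S_min ≈ 0.1950+0.5633+1.0167+0.2500  ⇒  S_min = 81/40 m

S_min = 81/40 m = 2.0250 m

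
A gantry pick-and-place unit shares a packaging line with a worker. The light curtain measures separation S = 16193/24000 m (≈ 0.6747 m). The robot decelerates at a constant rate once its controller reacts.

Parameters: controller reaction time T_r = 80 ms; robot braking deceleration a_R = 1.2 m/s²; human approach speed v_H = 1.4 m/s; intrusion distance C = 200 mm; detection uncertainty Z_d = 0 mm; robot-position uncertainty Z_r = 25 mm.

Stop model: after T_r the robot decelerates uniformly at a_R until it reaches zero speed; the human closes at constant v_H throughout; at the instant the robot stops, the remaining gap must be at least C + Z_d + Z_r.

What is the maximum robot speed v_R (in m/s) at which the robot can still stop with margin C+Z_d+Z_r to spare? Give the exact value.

v_R_max = 1/4 m/s = 0.2500 m/s

collect terms ⇒ (5/12)·v_R² + (187/150)·v_R + (-1621/4800) = 0
  disc = (187/150)² − 4·(5/12)·(-1621/4800) = 84681/40000 ; √disc = 291/200
  v_R = (−(187/150) + 291/200) / (2·(5/12)) = 1/4 m/s
check:
T_s = v_R/a_R = (1/4)/(6/5) = 0.2083 s
robot covers v_R·T_r = 0.2500·0.0800 = 0.0200 m before braking
braking distance = 0.2500²/(2·1.2000) = 0.0260 m
human closes 1.4000·0.2883 = 0.4037 m
margins: 0.2000+0.0000+0.0250 = 0.2250 m
sum ≈ 0.0200+0.0260+0.4037+0.2250 ≈ 0.6747 m = S ✓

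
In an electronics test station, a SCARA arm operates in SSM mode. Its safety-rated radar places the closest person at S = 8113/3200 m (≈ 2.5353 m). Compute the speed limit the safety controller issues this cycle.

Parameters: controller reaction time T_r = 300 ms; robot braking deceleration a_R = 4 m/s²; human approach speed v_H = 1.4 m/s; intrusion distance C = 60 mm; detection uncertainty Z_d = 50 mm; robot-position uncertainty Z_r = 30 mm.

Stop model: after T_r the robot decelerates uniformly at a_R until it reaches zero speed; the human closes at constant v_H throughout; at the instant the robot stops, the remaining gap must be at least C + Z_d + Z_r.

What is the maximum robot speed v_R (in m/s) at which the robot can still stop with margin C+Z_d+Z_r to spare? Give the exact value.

v_R_max = 43/20 m/s = 2.1500 m/s

collect terms ⇒ (1/8)·v_R² + (13/20)·v_R + (-6321/3200) = 0
  disc = (13/20)² − 4·(1/8)·(-6321/3200) = 361/256 ; √disc = 19/16
  v_R = (−(13/20) + 19/16) / (2·(1/8)) = 43/20 m/s
check:
braking lasts T_s = (43/20)/4 = 0.5375 s
robot covers v_R·T_r = 2.1500·0.3000 = 0.6450 m before braking
robot under decel: 2.1500²/(2·4.0000) = 0.5778 m
person approaches 1.4000·(0.3000+0.5375) = 1.1725 m
residual clearance needed = 0.0600+0.0500+0.0300 = 0.1400 m
sum ≈ 0.6450+0.5778+1.1725+0.1400 ≈ 2.5353 m = S ✓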